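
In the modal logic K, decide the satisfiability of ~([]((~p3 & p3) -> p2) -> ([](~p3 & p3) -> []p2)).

Unsatisfiable

1. ~([]((~p3 & p3) -> p2) -> ([](~p3 & p3) -> []p2)), u
2. []((~p3 & p3) -> p2), u   [~->-rule on 1]
3. ~([](~p3 & p3) -> []p2), u   [~->-rule on 1]
4. [](~p3 & p3), u   [~->-rule on 3]
5. ~[]p2, u   [~->-rule on 3]
6. ~p2, v   [~[]-rule on 5: fresh world v, uRv]
7. (~p3 & p3) -> p2, v   [[]-rule on 2 via uRv]
8. ~p3 & p3, v   [[]-rule on 4 via uRv]
9. ~p3, v   [&-rule on 8]
10. p3, v   [&-rule on 8]
Accessibility: uRv
Branch closes: p3 and ~p3 both at v.
All branches of the tableau close; one closing branch shown above.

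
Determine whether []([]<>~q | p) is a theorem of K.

Tableau for the negation ~[]([]<>~q | p):
1. ~[]([]<>~q | p), u
2. ~([]<>~q | p), v   [~[]-rule on 1: fresh world v, uRv]
3. ~[]<>~q, v   [~|-rule on 2]
4. ~p, v   [~|-rule on 2]
5. ~<>~q, w   [~[]-rule on 3: fresh world w, vRw]
Accessibility: uRv, vRw
The negation has an open branch (countermodel exists).

No, not valid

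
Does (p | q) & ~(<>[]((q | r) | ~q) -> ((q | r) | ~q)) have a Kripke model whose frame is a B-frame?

Unsatisfiable

1. (p | q) & ~(<>[]((q | r) | ~q) -> ((q | r) | ~q)), 0
2. p | q, 0
3. ~(<>[]((q | r) | ~q) -> ((q | r) | ~q)), 0
4. <>[]((q | r) | ~q), 0
5. ~((q | r) | ~q), 0
6. ~(q | r), 0
7. q, 0
8. ~q, 0
9. ~r, 0
Accessibility: 0R0
Branch closes: q and ~q both at 0.
Every branch closes; the branch above is one of them.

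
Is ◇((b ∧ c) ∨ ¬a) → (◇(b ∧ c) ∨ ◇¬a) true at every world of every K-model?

Valid in K

Tableau for the negation ¬(◇((b ∧ c) ∨ ¬a) → (◇(b ∧ c) ∨ ◇¬a)):
1. ¬(◇((b ∧ c) ∨ ¬a) → (◇(b ∧ c) ∨ ◇¬a)), u
2. ◇((b ∧ c) ∨ ¬a), u
3. ¬(◇(b ∧ c) ∨ ◇¬a), u
4. ¬◇(b ∧ c), u
5. ¬◇¬a, u
6. (b ∧ c) ∨ ¬a, v
7. ¬(b ∧ c), v
8. a, v
9. b ∧ c, v
10. b, v
11. c, v
12. ¬c, v
Accessibility: uRv
Branch closes: c and ¬c both at v.
Every branch of the negation's tableau closes; the branch above is one of them.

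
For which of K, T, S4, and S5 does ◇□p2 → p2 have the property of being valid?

S5

S5-tableau for the negation ¬(◇□p2 → p2):
1. ¬(◇□p2 → p2), w0
2. ◇□p2, w0
3. ¬p2, w0
4. □p2, w1
5. p2, w0
Accessibility: w0Rw0, w0Rw1, w1Rw0, w1Rw1
Branch closes: p2 and ¬p2 both at w0.
Every branch closes (one shown): valid in S5.
S4-tableau for the negation ¬(◇□p2 → p2):
1. ¬(◇□p2 → p2), w0
2. ◇□p2, w0
3. ¬p2, w0
4. □p2, w1
5. p2, w1
Accessibility: w0Rw0, w0Rw1, w1Rw1
Complete open branch: countermodel on an S4-frame, so not valid in S4, nor in K, T (the same frame is also a K-frame and a T-frame).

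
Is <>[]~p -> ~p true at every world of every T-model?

Not valid

Tableau for the negation ~(<>[]~p -> ~p):
1. ~(<>[]~p -> ~p), w0
2. <>[]~p, w0   [~->-rule on 1]
3. p, w0   [~->-rule on 1]
4. []~p, w1   [<>-rule on 2: fresh world w1, w0Rw1]
5. ~p, w1   [[]-rule on 4 via w1Rw1]
Accessibility: w0Rw0, w0Rw1, w1Rw1
The negation has an open branch (countermodel exists).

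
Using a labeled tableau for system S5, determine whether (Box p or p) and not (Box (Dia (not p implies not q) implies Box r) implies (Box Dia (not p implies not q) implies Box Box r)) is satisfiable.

Unsatisfiable (every branch closes)

1. (Box p or p) and not (Box (Dia (not p implies not q) implies Box r) implies (Box Dia (not p implies not q) implies Box Box r)), w0
2. Box p or p, w0
3. not (Box (Dia (not p implies not q) implies Box r) implies (Box Dia (not p implies not q) implies Box Box r)), w0
4. Box (Dia (not p implies not q) implies Box r), w0
5. not (Box Dia (not p implies not q) implies Box Box r), w0
6. Box Dia (not p implies not q), w0
7. not Box Box r, w0
8. Dia (not p implies not q) implies Box r, w0
9. Dia (not p implies not q), w0
10. Box p, w0
11. p, w0
12. Box r, w0
13. r, w0
14. not Box r, w1
15. Dia (not p implies not q) implies Box r, w1
16. Dia (not p implies not q), w1
17. p, w1
18. r, w1
19. Box r, w1
20. not p implies not q, w2
21. Dia (not p implies not q) implies Box r, w2
22. Dia (not p implies not q), w2
23. p, w2
24. r, w2
25. not q, w2
26. Box r, w2
27. not r, w3
28. Dia (not p implies not q) implies Box r, w3
29. Dia (not p implies not q), w3
30. p, w3
31. r, w3
Accessibility: w0Rw0, w0Rw1, w0Rw2, w0Rw3, w1Rw0, w1Rw1, w1Rw2, w1Rw3, w2Rw0, w2Rw1, w2Rw2, w2Rw3, w3Rw0, w3Rw1, w3Rw2, w3Rw3
Branch closes: r and not r both at w3.
All branches of the tableau close; one closing branch shown above.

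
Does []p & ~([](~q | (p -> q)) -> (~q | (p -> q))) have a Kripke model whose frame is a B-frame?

1. []p & ~([](~q | (p -> q)) -> (~q | (p -> q))), u
2. []p, u
3. ~([](~q | (p -> q)) -> (~q | (p -> q))), u
4. [](~q | (p -> q)), u
5. ~(~q | (p -> q)), u
6. q, u
7. ~(p -> q), u
8. p, u
9. ~q, u
Accessibility: uRu
Branch closes: q and ~q both at u.
Every branch closes; the branch above is one of them.

Unsatisfiable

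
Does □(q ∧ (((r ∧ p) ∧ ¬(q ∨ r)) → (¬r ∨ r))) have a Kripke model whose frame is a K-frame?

Satisfiable

1. □(q ∧ (((r ∧ p) ∧ ¬(q ∨ r)) → (¬r ∨ r))), u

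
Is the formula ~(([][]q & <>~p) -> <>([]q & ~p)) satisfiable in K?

1. ~(([][]q & <>~p) -> <>([]q & ~p)), w0
2. [][]q & <>~p, w0
3. ~<>([]q & ~p), w0
4. [][]q, w0
5. <>~p, w0
6. ~p, w1
7. ~([]q & ~p), w1
8. []q, w1
9. ~[]q, w1
10. ~q, w2
11. q, w2
Accessibility: w0Rw1, w1Rw2
Branch closes: q and ~q both at w2.
Every branch closes; the branch above is one of them.

Unsatisfiable (every branch closes)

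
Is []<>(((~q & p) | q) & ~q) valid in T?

Invalid (countermodel exists)

Tableau for the negation ~[]<>(((~q & p) | q) & ~q):
1. ~[]<>(((~q & p) | q) & ~q), 0
2. ~<>(((~q & p) | q) & ~q), 1   [~[]-rule on 1: fresh world 1, 0R1]
3. ~(((~q & p) | q) & ~q), 1   [~<>-rule on 2 via 1R1]
4. q, 1   [~&-rule on 3 (branches; this branch)]
Accessibility: 0R0, 0R1, 1R1
The negation has an open branch (countermodel exists).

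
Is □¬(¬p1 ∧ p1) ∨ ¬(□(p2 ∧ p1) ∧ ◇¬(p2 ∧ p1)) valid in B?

Tableau for the negation ¬(□¬(¬p1 ∧ p1) ∨ ¬(□(p2 ∧ p1) ∧ ◇¬(p2 ∧ p1))):
1. ¬(□¬(¬p1 ∧ p1) ∨ ¬(□(p2 ∧ p1) ∧ ◇¬(p2 ∧ p1))), 0
2. ¬□¬(¬p1 ∧ p1), 0
3. □(p2 ∧ p1) ∧ ◇¬(p2 ∧ p1), 0
4. □(p2 ∧ p1), 0
5. ◇¬(p2 ∧ p1), 0
6. p2 ∧ p1, 0
7. p2, 0
8. p1, 0
9. ¬p1 ∧ p1, 1
10. ¬p1, 1
11. p1, 1
Accessibility: 0R0, 0R1, 1R0, 1R1
Branch closes: p1 and ¬p1 both at 1.
All branches of the negation close; one closing branch shown above.

Yes, valid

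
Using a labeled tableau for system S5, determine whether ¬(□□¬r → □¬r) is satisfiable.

No, unsatisfiable

1. ¬(□□¬r → □¬r), u
2. □□¬r, u   [¬→-rule on 1]
3. ¬□¬r, u   [¬→-rule on 1]
4. □¬r, u   [□-rule on 2 via uRu]
5. ¬r, u   [□-rule on 4 via uRu]
6. r, v   [¬□-rule on 3: fresh world v, uRv]
7. □¬r, v   [□-rule on 2 via uRv]
8. ¬r, v   [□-rule on 4 via uRv]
Accessibility: uRu, uRv, vRu, vRv
Branch closes: r and ¬r both at v.
(One branch shown.) All branches close.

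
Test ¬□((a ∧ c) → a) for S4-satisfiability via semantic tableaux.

1. ¬□((a ∧ c) → a), 0
2. ¬((a ∧ c) → a), 1
3. a ∧ c, 1
4. ¬a, 1
5. a, 1
6. c, 1
Accessibility: 0R0, 0R1, 1R1
Branch closes: a and ¬a both at 1.
Every branch closes; the branch above is one of them.

Unsatisfiable (every branch closes)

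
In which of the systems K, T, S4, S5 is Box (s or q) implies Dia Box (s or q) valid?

T, S4, S5

K-tableau for the negation not (Box (s or q) implies Dia Box (s or q)):
1. not (Box (s or q) implies Dia Box (s or q)), 0
2. Box (s or q), 0
3. not Dia Box (s or q), 0
Complete open branch: countermodel on a K-frame, so not valid in K.
T-tableau for the negation not (Box (s or q) implies Dia Box (s or q)):
1. not (Box (s or q) implies Dia Box (s or q)), 0
2. Box (s or q), 0
3. not Dia Box (s or q), 0
4. s or q, 0
5. not Box (s or q), 0
6. q, 0
7. not (s or q), 1
8. not s, 1
9. not q, 1
10. s or q, 1
11. not Box (s or q), 1
12. q, 1
Accessibility: 0R0, 0R1, 1R1
Branch closes: q and not q both at 1.
Every branch closes (one shown): valid in T, hence also in S4, S5 (every theorem of T is a theorem of S4 and S5).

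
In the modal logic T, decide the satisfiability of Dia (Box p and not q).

Yes, satisfiable

1. Dia (Box p and not q), u
2. Box p and not q, v
3. Box p, v
4. not q, v
5. p, v
Accessibility: uRu, uRv, vRv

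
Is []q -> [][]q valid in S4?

Valid in S4

Tableau for the negation ~([]q -> [][]q):
1. ~([]q -> [][]q), 0
2. []q, 0
3. ~[][]q, 0
4. q, 0
5. ~[]q, 1
6. q, 1
7. ~q, 2
8. q, 2
Accessibility: 0R0, 0R1, 0R2, 1R1, 1R2, 2R2
Branch closes: q and ~q both at 2.
Every branch of the negation's tableau closes; the branch above is one of them.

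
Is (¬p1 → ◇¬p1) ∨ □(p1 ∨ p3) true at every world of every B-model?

Tableau for the negation ¬((¬p1 → ◇¬p1) ∨ □(p1 ∨ p3)):
1. ¬((¬p1 → ◇¬p1) ∨ □(p1 ∨ p3)), 0
2. ¬(¬p1 → ◇¬p1), 0
3. ¬□(p1 ∨ p3), 0
4. ¬p1, 0
5. ¬◇¬p1, 0
6. p1, 0
Accessibility: 0R0
Branch closes: p1 and ¬p1 both at 0.
Every branch of the negation's tableau closes; the branch above is one of them.

Yes, valid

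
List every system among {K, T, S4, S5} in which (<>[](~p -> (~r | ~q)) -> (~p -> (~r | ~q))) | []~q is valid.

S5

S5-tableau for the negation ~((<>[](~p -> (~r | ~q)) -> (~p -> (~r | ~q))) | []~q):
1. ~((<>[](~p -> (~r | ~q)) -> (~p -> (~r | ~q))) | []~q), w0
2. ~(<>[](~p -> (~r | ~q)) -> (~p -> (~r | ~q))), w0
3. ~[]~q, w0
4. <>[](~p -> (~r | ~q)), w0
5. ~(~p -> (~r | ~q)), w0
6. ~p, w0
7. ~(~r | ~q), w0
8. r, w0
9. q, w0
10. q, w1
11. [](~p -> (~r | ~q)), w2
12. ~p -> (~r | ~q), w0
13. ~p -> (~r | ~q), w1
14. ~p -> (~r | ~q), w2
15. ~r | ~q, w0
16. ~r | ~q, w1
17. ~r | ~q, w2
18. ~q, w0
Accessibility: w0Rw0, w0Rw1, w0Rw2, w1Rw0, w1Rw1, w1Rw2, w2Rw0, w2Rw1, w2Rw2
Branch closes: q and ~q both at w0.
Every branch closes (one shown): valid in S5.
S4-tableau for the negation ~((<>[](~p -> (~r | ~q)) -> (~p -> (~r | ~q))) | []~q):
1. ~((<>[](~p -> (~r | ~q)) -> (~p -> (~r | ~q))) | []~q), w0
2. ~(<>[](~p -> (~r | ~q)) -> (~p -> (~r | ~q))), w0
3. ~[]~q, w0
4. <>[](~p -> (~r | ~q)), w0
5. ~(~p -> (~r | ~q)), w0
6. ~p, w0
7. ~(~r | ~q), w0
8. r, w0
9. q, w0
10. q, w1
11. [](~p -> (~r | ~q)), w2
12. ~p -> (~r | ~q), w2
13. ~r | ~q, w2
14. ~q, w2
Accessibility: w0Rw0, w0Rw1, w0Rw2, w1Rw1, w2Rw2
Complete open branch: countermodel on an S4-frame, so not valid in S4, nor in K, T (the same frame is also a K-frame and a T-frame).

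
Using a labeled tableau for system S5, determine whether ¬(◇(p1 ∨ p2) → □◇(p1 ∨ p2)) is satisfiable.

1. ¬(◇(p1 ∨ p2) → □◇(p1 ∨ p2)), w0
2. ◇(p1 ∨ p2), w0   [¬→-rule on 1]
3. ¬□◇(p1 ∨ p2), w0   [¬→-rule on 1]
4. p1 ∨ p2, w1   [◇-rule on 2: fresh world w1, w0Rw1]
5. p2, w1   [∨-rule on 4 (branches; this branch)]
6. ¬◇(p1 ∨ p2), w2   [¬□-rule on 3: fresh world w2, w0Rw2]
7. ¬(p1 ∨ p2), w0   [¬◇-rule on 6 via w2Rw0]
8. ¬p1, w0   [¬∨-rule on 7]
9. ¬p2, w0   [¬∨-rule on 7]
10. ¬(p1 ∨ p2), w1   [¬◇-rule on 6 via w2Rw1]
11. ¬p1, w1   [¬∨-rule on 10]
12. ¬p2, w1   [¬∨-rule on 10]
Accessibility: w0Rw0, w0Rw1, w0Rw2, w1Rw0, w1Rw1, w1Rw2, w2Rw0, w2Rw1, w2Rw2
Branch closes: p2 and ¬p2 both at w1.
All branches of the tableau close; one closing branch shown above.

Unsatisfiable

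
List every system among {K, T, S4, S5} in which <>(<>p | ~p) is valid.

T, S4, S5

T-tableau for the negation ~<>(<>p | ~p):
1. ~<>(<>p | ~p), u
2. ~(<>p | ~p), u
3. ~<>p, u
4. p, u
5. ~p, u
Accessibility: uRu
Branch closes: p and ~p both at u.
Every branch closes (one shown): valid in T, hence also in S4, S5 (every theorem of T is a theorem of S4 and S5).
K-tableau for the negation ~<>(<>p | ~p):
1. ~<>(<>p | ~p), u
Complete open branch: countermodel on a K-frame, so not valid in K.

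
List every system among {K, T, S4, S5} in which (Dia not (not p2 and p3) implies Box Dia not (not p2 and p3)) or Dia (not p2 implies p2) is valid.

S5-tableau for the negation not ((Dia not (not p2 and p3) implies Box Dia not (not p2 and p3)) or Dia (not p2 implies p2)):
1. not ((Dia not (not p2 and p3) implies Box Dia not (not p2 and p3)) or Dia (not p2 implies p2)), w0
2. not (Dia not (not p2 and p3) implies Box Dia not (not p2 and p3)), w0
3. not Dia (not p2 implies p2), w0
4. Dia not (not p2 and p3), w0
5. not Box Dia not (not p2 and p3), w0
6. not (not p2 implies p2), w0
7. not p2, w0
8. not (not p2 and p3), w1
9. not (not p2 implies p2), w1
10. not p2, w1
11. not p3, w1
12. not Dia not (not p2 and p3), w2
13. not (not p2 implies p2), w2
14. not p2, w2
15. not p2 and p3, w0
16. p3, w0
17. not p2 and p3, w1
18. p3, w1
Accessibility: w0Rw0, w0Rw1, w0Rw2, w1Rw0, w1Rw1, w1Rw2, w2Rw0, w2Rw1, w2Rw2
Branch closes: p3 and not p3 both at w1.
Every branch closes (one shown): valid in S5.
S4-tableau for the negation not ((Dia not (not p2 and p3) implies Box Dia not (not p2 and p3)) or Dia (not p2 implies p2)):
1. not ((Dia not (not p2 and p3) implies Box Dia not (not p2 and p3)) or Dia (not p2 implies p2)), w0
2. not (Dia not (not p2 and p3) implies Box Dia not (not p2 and p3)), w0
3. not Dia (not p2 implies p2), w0
4. Dia not (not p2 and p3), w0
5. not Box Dia not (not p2 and p3), w0
6. not (not p2 implies p2), w0
7. not p2, w0
8. not (not p2 and p3), w1
9. not (not p2 implies p2), w1
10. not p2, w1
11. not p3, w1
12. not Dia not (not p2 and p3), w2
13. not (not p2 implies p2), w2
14. not p2, w2
15. not p2 and p3, w2
16. p3, w2
Accessibility: w0Rw0, w0Rw1, w0Rw2, w1Rw1, w2Rw2
Complete open branch: countermodel on an S4-frame, so not valid in S4, nor in K, T (the same frame is also a K-frame and a T-frame).

S5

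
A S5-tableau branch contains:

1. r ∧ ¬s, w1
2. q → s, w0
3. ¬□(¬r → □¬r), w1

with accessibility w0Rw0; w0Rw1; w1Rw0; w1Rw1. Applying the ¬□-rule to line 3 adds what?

a fresh world w2 with w1Rw2, and ¬(¬r → □¬r) at w2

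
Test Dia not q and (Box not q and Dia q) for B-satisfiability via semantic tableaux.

Unsatisfiable

1. Dia not q and (Box not q and Dia q), w0
2. Dia not q, w0   [and-rule on 1]
3. Box not q and Dia q, w0   [and-rule on 1]
4. Box not q, w0   [and-rule on 3]
5. Dia q, w0   [and-rule on 3]
6. not q, w0   [Box-rule on 4 via w0Rw0]
7. not q, w1   [Dia-rule on 2: fresh world w1, w0Rw1]
8. q, w2   [Dia-rule on 5: fresh world w2, w0Rw2]
9. not q, w2   [Box-rule on 4 via w0Rw2]
Accessibility: w0Rw0, w0Rw1, w0Rw2, w1Rw0, w1Rw1, w2Rw0, w2Rw2
Branch closes: q and not q both at w2.
All branches of the tableau close; one closing branch shown above.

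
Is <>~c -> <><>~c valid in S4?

Valid in S4

Tableau for the negation ~(<>~c -> <><>~c):
1. ~(<>~c -> <><>~c), w0
2. <>~c, w0
3. ~<><>~c, w0
4. ~<>~c, w0
5. c, w0
6. ~c, w1
7. ~<>~c, w1
8. c, w1
Accessibility: w0Rw0, w0Rw1, w1Rw1
Branch closes: c and ~c both at w1.
All branches of the negation close; one closing branch shown above.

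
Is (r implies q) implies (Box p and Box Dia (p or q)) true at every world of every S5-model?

Tableau for the negation not ((r implies q) implies (Box p and Box Dia (p or q))):
1. not ((r implies q) implies (Box p and Box Dia (p or q))), u
2. r implies q, u
3. not (Box p and Box Dia (p or q)), u
4. q, u
5. not Box p, u
6. not p, v
Accessibility: uRu, uRv, vRu, vRv
The negation has an open branch (countermodel exists).

Not valid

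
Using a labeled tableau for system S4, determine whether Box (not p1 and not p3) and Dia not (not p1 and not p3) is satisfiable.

No, unsatisfiable

1. Box (not p1 and not p3) and Dia not (not p1 and not p3), u
2. Box (not p1 and not p3), u
3. Dia not (not p1 and not p3), u
4. not p1 and not p3, u
5. not p1, u
6. not p3, u
7. not (not p1 and not p3), v
8. not p1 and not p3, v
9. not p1, v
10. not p3, v
11. p3, v
Accessibility: uRu, uRv, vRv
Branch closes: p3 and not p3 both at v.
Every branch closes; the branch above is one of them.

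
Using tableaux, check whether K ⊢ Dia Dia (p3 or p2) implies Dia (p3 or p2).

No, not valid

Tableau for the negation not (Dia Dia (p3 or p2) implies Dia (p3 or p2)):
1. not (Dia Dia (p3 or p2) implies Dia (p3 or p2)), w0
2. Dia Dia (p3 or p2), w0
3. not Dia (p3 or p2), w0
4. Dia (p3 or p2), w1
5. not (p3 or p2), w1
6. not p3, w1
7. not p2, w1
8. p3 or p2, w2
9. p2, w2
Accessibility: w0Rw1, w1Rw2
The negation has an open branch (countermodel exists).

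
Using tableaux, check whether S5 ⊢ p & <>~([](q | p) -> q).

Not valid

Tableau for the negation ~(p & <>~([](q | p) -> q)):
1. ~(p & <>~([](q | p) -> q)), w0
2. ~<>~([](q | p) -> q), w0   [~&-rule on 1 (branches; this branch)]
3. [](q | p) -> q, w0   [~<>-rule on 2 via w0Rw0]
4. q, w0   [->-rule on 3 (branches; this branch)]
Accessibility: w0Rw0
The negation has an open branch (countermodel exists).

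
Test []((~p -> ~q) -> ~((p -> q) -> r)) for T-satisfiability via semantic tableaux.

Satisfiable (open branch found)

1. []((~p -> ~q) -> ~((p -> q) -> r)), 0
2. (~p -> ~q) -> ~((p -> q) -> r), 0
3. ~((p -> q) -> r), 0
4. p -> q, 0
5. ~r, 0
6. q, 0
Accessibility: 0R0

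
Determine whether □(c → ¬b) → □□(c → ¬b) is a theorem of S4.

Tableau for the negation ¬(□(c → ¬b) → □□(c → ¬b)):
1. ¬(□(c → ¬b) → □□(c → ¬b)), u
2. □(c → ¬b), u
3. ¬□□(c → ¬b), u
4. c → ¬b, u
5. ¬b, u
6. ¬□(c → ¬b), v
7. c → ¬b, v
8. ¬b, v
9. ¬(c → ¬b), w
10. c, w
11. b, w
12. c → ¬b, w
13. ¬b, w
Accessibility: uRu, uRv, uRw, vRv, vRw, wRw
Branch closes: b and ¬b both at w.
All branches of the negation close; one closing branch shown above.

Valid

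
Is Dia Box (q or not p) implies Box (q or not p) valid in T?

Tableau for the negation not (Dia Box (q or not p) implies Box (q or not p)):
1. not (Dia Box (q or not p) implies Box (q or not p)), u
2. Dia Box (q or not p), u   [neg-implies-rule on 1]
3. not Box (q or not p), u   [neg-implies-rule on 1]
4. Box (q or not p), v   [Dia-rule on 2: fresh world v, uRv]
5. q or not p, v   [Box-rule on 4 via vRv]
6. not p, v   [or-rule on 5 (branches; this branch)]
7. not (q or not p), w   [neg-Box-rule on 3: fresh world w, uRw]
8. not q, w   [neg-or-rule on 7]
9. p, w   [neg-or-rule on 7]
Accessibility: uRu, uRv, uRw, vRv, wRw
The negation has an open branch (countermodel exists).

Invalid (countermodel exists)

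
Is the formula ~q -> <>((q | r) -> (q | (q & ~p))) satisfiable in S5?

Yes, satisfiable

1. ~q -> <>((q | r) -> (q | (q & ~p))), w0
2. <>((q | r) -> (q | (q & ~p))), w0   [->-rule on 1 (branches; this branch)]
3. (q | r) -> (q | (q & ~p)), w1   [<>-rule on 2: fresh world w1, w0Rw1]
4. q | (q & ~p), w1   [->-rule on 3 (branches; this branch)]
5. q & ~p, w1   [|-rule on 4 (branches; this branch)]
6. q, w1   [&-rule on 5]
7. ~p, w1   [&-rule on 5]
Accessibility: w0Rw0, w0Rw1, w1Rw0, w1Rw1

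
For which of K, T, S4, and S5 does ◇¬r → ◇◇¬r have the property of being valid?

T, S4, S5

K-tableau for the negation ¬(◇¬r → ◇◇¬r):
1. ¬(◇¬r → ◇◇¬r), w0
2. ◇¬r, w0   [¬→-rule on 1]
3. ¬◇◇¬r, w0   [¬→-rule on 1]
4. ¬r, w1   [◇-rule on 2: fresh world w1, w0Rw1]
5. ¬◇¬r, w1   [¬◇-rule on 3 via w0Rw1]
Accessibility: w0Rw1
Complete open branch: countermodel on a K-frame, so not valid in K.
T-tableau for the negation ¬(◇¬r → ◇◇¬r):
1. ¬(◇¬r → ◇◇¬r), w0
2. ◇¬r, w0   [¬→-rule on 1]
3. ¬◇◇¬r, w0   [¬→-rule on 1]
4. ¬◇¬r, w0   [¬◇-rule on 3 via w0Rw0]
5. r, w0   [¬◇-rule on 4 via w0Rw0]
6. ¬r, w1   [◇-rule on 2: fresh world w1, w0Rw1]
7. ¬◇¬r, w1   [¬◇-rule on 3 via w0Rw1]
8. r, w1   [¬◇-rule on 4 via w0Rw1]
Accessibility: w0Rw0, w0Rw1, w1Rw1
Branch closes: r and ¬r both at w1.
Every branch closes (one shown): valid in T, hence also in S4, S5 (every theorem of T is a theorem of S4 and S5).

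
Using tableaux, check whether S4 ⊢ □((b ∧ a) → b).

Tableau for the negation ¬□((b ∧ a) → b):
1. ¬□((b ∧ a) → b), 0
2. ¬((b ∧ a) → b), 1   [¬□-rule on 1: fresh world 1, 0R1]
3. b ∧ a, 1   [¬→-rule on 2]
4. ¬b, 1   [¬→-rule on 2]
5. b, 1   [∧-rule on 3]
6. a, 1   [∧-rule on 3]
Accessibility: 0R0, 0R1, 1R1
Branch closes: b and ¬b both at 1.
Every branch of the negation's tableau closes; the branch above is one of them.

Yes, valid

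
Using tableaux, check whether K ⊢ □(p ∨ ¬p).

Tableau for the negation ¬□(p ∨ ¬p):
1. ¬□(p ∨ ¬p), u
2. ¬(p ∨ ¬p), v
3. ¬p, v
4. p, v
Accessibility: uRv
Branch closes: p and ¬p both at v.
All branches of the negation close; one closing branch shown above.

Valid in K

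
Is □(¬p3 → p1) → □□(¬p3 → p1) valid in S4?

Yes, valid

Tableau for the negation ¬(□(¬p3 → p1) → □□(¬p3 → p1)):
1. ¬(□(¬p3 → p1) → □□(¬p3 → p1)), 0
2. □(¬p3 → p1), 0
3. ¬□□(¬p3 → p1), 0
4. ¬p3 → p1, 0
5. p1, 0
6. ¬□(¬p3 → p1), 1
7. ¬p3 → p1, 1
8. p1, 1
9. ¬(¬p3 → p1), 2
10. ¬p3, 2
11. ¬p1, 2
12. ¬p3 → p1, 2
13. p1, 2
Accessibility: 0R0, 0R1, 0R2, 1R1, 1R2, 2R2
Branch closes: p1 and ¬p1 both at 2.
All branches of the negation close; one closing branch shown above.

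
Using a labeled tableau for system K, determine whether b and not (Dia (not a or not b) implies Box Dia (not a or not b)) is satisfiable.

1. b and not (Dia (not a or not b) implies Box Dia (not a or not b)), 0
2. b, 0   [and-rule on 1]
3. not (Dia (not a or not b) implies Box Dia (not a or not b)), 0   [and-rule on 1]
4. Dia (not a or not b), 0   [neg-implies-rule on 3]
5. not Box Dia (not a or not b), 0   [neg-implies-rule on 3]
6. not a or not b, 1   [Dia-rule on 4: fresh world 1, 0R1]
7. not b, 1   [or-rule on 6 (branches; this branch)]
8. not Dia (not a or not b), 2   [neg-Box-rule on 5: fresh world 2, 0R2]
Accessibility: 0R1, 0R2

Satisfiable (open branch found)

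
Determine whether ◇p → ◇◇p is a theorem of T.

Tableau for the negation ¬(◇p → ◇◇p):
1. ¬(◇p → ◇◇p), w0
2. ◇p, w0
3. ¬◇◇p, w0
4. ¬◇p, w0
5. ¬p, w0
6. p, w1
7. ¬◇p, w1
8. ¬p, w1
Accessibility: w0Rw0, w0Rw1, w1Rw1
Branch closes: p and ¬p both at w1.
Every branch of the negation's tableau closes; the branch above is one of them.

Yes, valid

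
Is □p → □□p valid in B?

Not valid

Tableau for the negation ¬(□p → □□p):
1. ¬(□p → □□p), w0
2. □p, w0
3. ¬□□p, w0
4. p, w0
5. ¬□p, w1
6. p, w1
7. ¬p, w2
Accessibility: w0Rw0, w0Rw1, w1Rw0, w1Rw1, w1Rw2, w2Rw1, w2Rw2
The negation has an open branch (countermodel exists).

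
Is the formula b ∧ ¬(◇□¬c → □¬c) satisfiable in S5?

1. b ∧ ¬(◇□¬c → □¬c), u
2. b, u
3. ¬(◇□¬c → □¬c), u
4. ◇□¬c, u
5. ¬□¬c, u
6. □¬c, v
7. ¬c, u
8. ¬c, v
9. c, w
10. ¬c, w
Accessibility: uRu, uRv, uRw, vRu, vRv, vRw, wRu, wRv, wRw
Branch closes: c and ¬c both at w.
All branches of the tableau close; one closing branch shown above.

No, unsatisfiable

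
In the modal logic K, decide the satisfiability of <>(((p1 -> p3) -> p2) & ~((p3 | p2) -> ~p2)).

1. <>(((p1 -> p3) -> p2) & ~((p3 | p2) -> ~p2)), w0
2. ((p1 -> p3) -> p2) & ~((p3 | p2) -> ~p2), w1
3. (p1 -> p3) -> p2, w1
4. ~((p3 | p2) -> ~p2), w1
5. p3 | p2, w1
6. p2, w1
Accessibility: w0Rw1

Satisfiable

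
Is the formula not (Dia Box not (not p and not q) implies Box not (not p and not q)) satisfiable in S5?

No, unsatisfiable

1. not (Dia Box not (not p and not q) implies Box not (not p and not q)), u
2. Dia Box not (not p and not q), u
3. not Box not (not p and not q), u
4. Box not (not p and not q), v
5. not (not p and not q), u
6. not (not p and not q), v
7. q, u
8. q, v
9. not p and not q, w
10. not p, w
11. not q, w
12. not (not p and not q), w
13. q, w
Accessibility: uRu, uRv, uRw, vRu, vRv, vRw, wRu, wRv, wRw
Branch closes: q and not q both at w.
(One branch shown.) All branches close.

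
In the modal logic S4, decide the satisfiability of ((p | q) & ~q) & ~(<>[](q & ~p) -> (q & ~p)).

Satisfiable

1. ((p | q) & ~q) & ~(<>[](q & ~p) -> (q & ~p)), w0
2. (p | q) & ~q, w0
3. ~(<>[](q & ~p) -> (q & ~p)), w0
4. p | q, w0
5. ~q, w0
6. <>[](q & ~p), w0
7. ~(q & ~p), w0
8. p, w0
9. [](q & ~p), w1
10. q & ~p, w1
11. q, w1
12. ~p, w1
Accessibility: w0Rw0, w0Rw1, w1Rw1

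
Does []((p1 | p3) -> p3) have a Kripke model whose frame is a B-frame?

1. []((p1 | p3) -> p3), 0
2. (p1 | p3) -> p3, 0
3. p3, 0
Accessibility: 0R0

Yes, satisfiable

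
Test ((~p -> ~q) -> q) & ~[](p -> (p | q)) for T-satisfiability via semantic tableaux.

Unsatisfiable (every branch closes)

1. ((~p -> ~q) -> q) & ~[](p -> (p | q)), 0
2. (~p -> ~q) -> q, 0
3. ~[](p -> (p | q)), 0
4. ~(~p -> ~q), 0
5. ~p, 0
6. q, 0
7. ~(p -> (p | q)), 1
8. p, 1
9. ~(p | q), 1
10. ~p, 1
11. ~q, 1
Accessibility: 0R0, 0R1, 1R1
Branch closes: p and ~p both at 1.
All branches of the tableau close; one closing branch shown above.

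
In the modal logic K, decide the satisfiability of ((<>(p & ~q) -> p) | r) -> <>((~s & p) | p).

1. ((<>(p & ~q) -> p) | r) -> <>((~s & p) | p), w0
2. <>((~s & p) | p), w0   [->-rule on 1 (branches; this branch)]
3. (~s & p) | p, w1   [<>-rule on 2: fresh world w1, w0Rw1]
4. p, w1   [|-rule on 3 (branches; this branch)]
Accessibility: w0Rw1

Yes, satisfiable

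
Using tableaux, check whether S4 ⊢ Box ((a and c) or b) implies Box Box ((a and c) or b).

Valid

Tableau for the negation not (Box ((a and c) or b) implies Box Box ((a and c) or b)):
1. not (Box ((a and c) or b) implies Box Box ((a and c) or b)), 0
2. Box ((a and c) or b), 0
3. not Box Box ((a and c) or b), 0
4. (a and c) or b, 0
5. a and c, 0
6. a, 0
7. c, 0
8. not Box ((a and c) or b), 1
9. (a and c) or b, 1
10. a and c, 1
11. a, 1
12. c, 1
13. not ((a and c) or b), 2
14. not (a and c), 2
15. not b, 2
16. (a and c) or b, 2
17. not c, 2
18. a and c, 2
19. a, 2
20. c, 2
Accessibility: 0R0, 0R1, 0R2, 1R1, 1R2, 2R2
Branch closes: c and not c both at 2.
Every branch of the negation's tableau closes; the branch above is one of them.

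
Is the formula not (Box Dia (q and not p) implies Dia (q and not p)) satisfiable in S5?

1. not (Box Dia (q and not p) implies Dia (q and not p)), 0
2. Box Dia (q and not p), 0   [neg-implies-rule on 1]
3. not Dia (q and not p), 0   [neg-implies-rule on 1]
4. Dia (q and not p), 0   [Box-rule on 2 via 0R0]
5. not (q and not p), 0   [neg-Dia-rule on 3 via 0R0]
6. p, 0   [neg-and-rule on 5 (branches; this branch)]
7. q and not p, 1   [Dia-rule on 4: fresh world 1, 0R1]
8. q, 1   [and-rule on 7]
9. not p, 1   [and-rule on 7]
10. Dia (q and not p), 1   [Box-rule on 2 via 0R1]
11. not (q and not p), 1   [neg-Dia-rule on 3 via 0R1]
12. p, 1   [neg-and-rule on 11 (branches; this branch)]
Accessibility: 0R0, 0R1, 1R0, 1R1
Branch closes: p and not p both at 1.
All branches of the tableau close; one closing branch shown above.

No, unsatisfiable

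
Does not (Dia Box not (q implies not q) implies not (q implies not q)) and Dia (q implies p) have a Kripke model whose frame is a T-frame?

Satisfiable (open branch found)

1. not (Dia Box not (q implies not q) implies not (q implies not q)) and Dia (q implies p), 0
2. not (Dia Box not (q implies not q) implies not (q implies not q)), 0   [and-rule on 1]
3. Dia (q implies p), 0   [and-rule on 1]
4. Dia Box not (q implies not q), 0   [neg-implies-rule on 2]
5. q implies not q, 0   [neg-implies-rule on 2]
6. not q, 0   [implies-rule on 5 (branches; this branch)]
7. q implies p, 1   [Dia-rule on 3: fresh world 1, 0R1]
8. p, 1   [implies-rule on 7 (branches; this branch)]
9. Box not (q implies not q), 2   [Dia-rule on 4: fresh world 2, 0R2]
10. not (q implies not q), 2   [Box-rule on 9 via 2R2]
11. q, 2   [neg-implies-rule on 10]
Accessibility: 0R0, 0R1, 0R2, 1R1, 2R2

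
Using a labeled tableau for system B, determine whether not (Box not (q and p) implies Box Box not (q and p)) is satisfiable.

1. not (Box not (q and p) implies Box Box not (q and p)), w0
2. Box not (q and p), w0
3. not Box Box not (q and p), w0
4. not (q and p), w0
5. not p, w0
6. not Box not (q and p), w1
7. not (q and p), w1
8. not p, w1
9. q and p, w2
10. q, w2
11. p, w2
Accessibility: w0Rw0, w0Rw1, w1Rw0, w1Rw1, w1Rw2, w2Rw1, w2Rw2

Satisfiable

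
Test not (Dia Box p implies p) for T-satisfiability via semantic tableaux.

1. not (Dia Box p implies p), u
2. Dia Box p, u
3. not p, u
4. Box p, v
5. p, v
Accessibility: uRu, uRv, vRv

Satisfiable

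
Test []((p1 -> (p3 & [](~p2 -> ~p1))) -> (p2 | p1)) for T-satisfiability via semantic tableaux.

1. []((p1 -> (p3 & [](~p2 -> ~p1))) -> (p2 | p1)), u
2. (p1 -> (p3 & [](~p2 -> ~p1))) -> (p2 | p1), u   [[]-rule on 1 via uRu]
3. p2 | p1, u   [->-rule on 2 (branches; this branch)]
4. p1, u   [|-rule on 3 (branches; this branch)]
Accessibility: uRu

Satisfiable (open branch found)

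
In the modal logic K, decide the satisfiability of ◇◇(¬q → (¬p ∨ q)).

Yes, satisfiable

1. ◇◇(¬q → (¬p ∨ q)), u
2. ◇(¬q → (¬p ∨ q)), v
3. ¬q → (¬p ∨ q), w
4. ¬p ∨ q, w
5. q, w
Accessibility: uRv, vRw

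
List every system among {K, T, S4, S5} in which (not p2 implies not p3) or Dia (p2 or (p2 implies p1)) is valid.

T-tableau for the negation not ((not p2 implies not p3) or Dia (p2 or (p2 implies p1))):
1. not ((not p2 implies not p3) or Dia (p2 or (p2 implies p1))), 0
2. not (not p2 implies not p3), 0   [neg-or-rule on 1]
3. not Dia (p2 or (p2 implies p1)), 0   [neg-or-rule on 1]
4. not p2, 0   [neg-implies-rule on 2]
5. p3, 0   [neg-implies-rule on 2]
6. not (p2 or (p2 implies p1)), 0   [neg-Dia-rule on 3 via 0R0]
7. not (p2 implies p1), 0   [neg-or-rule on 6]
8. p2, 0   [neg-implies-rule on 7]
9. not p1, 0   [neg-implies-rule on 7]
Accessibility: 0R0
Branch closes: p2 and not p2 both at 0.
Every branch closes (one shown): valid in T, hence also in S4, S5 (every theorem of T is a theorem of S4 and S5).
K-tableau for the negation not ((not p2 implies not p3) or Dia (p2 or (p2 implies p1))):
1. not ((not p2 implies not p3) or Dia (p2 or (p2 implies p1))), 0
2. not (not p2 implies not p3), 0   [neg-or-rule on 1]
3. not Dia (p2 or (p2 implies p1)), 0   [neg-or-rule on 1]
4. not p2, 0   [neg-implies-rule on 2]
5. p3, 0   [neg-implies-rule on 2]
Complete open branch: countermodel on a K-frame, so not valid in K.

T, S4, S5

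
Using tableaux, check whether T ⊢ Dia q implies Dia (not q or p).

Tableau for the negation not (Dia q implies Dia (not q or p)):
1. not (Dia q implies Dia (not q or p)), u
2. Dia q, u   [neg-implies-rule on 1]
3. not Dia (not q or p), u   [neg-implies-rule on 1]
4. not (not q or p), u   [neg-Dia-rule on 3 via uRu]
5. q, u   [neg-or-rule on 4]
6. not p, u   [neg-or-rule on 4]
7. q, v   [Dia-rule on 2: fresh world v, uRv]
8. not (not q or p), v   [neg-Dia-rule on 3 via uRv]
9. not p, v   [neg-or-rule on 8]
Accessibility: uRu, uRv, vRv
The negation has an open branch (countermodel exists).

Not valid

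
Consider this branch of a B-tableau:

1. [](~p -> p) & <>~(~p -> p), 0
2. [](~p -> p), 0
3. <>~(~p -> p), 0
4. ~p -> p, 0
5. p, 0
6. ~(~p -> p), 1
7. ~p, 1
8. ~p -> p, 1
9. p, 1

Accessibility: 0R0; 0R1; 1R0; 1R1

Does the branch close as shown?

Both p and ~p appear at 1.

Yes, closed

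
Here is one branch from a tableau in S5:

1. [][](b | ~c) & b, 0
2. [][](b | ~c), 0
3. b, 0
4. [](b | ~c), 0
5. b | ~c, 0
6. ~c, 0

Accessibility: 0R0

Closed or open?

No world carries both an atom and its negation.

Open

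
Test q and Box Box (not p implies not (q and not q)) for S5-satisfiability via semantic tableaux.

Satisfiable

1. q and Box Box (not p implies not (q and not q)), w0
2. q, w0
3. Box Box (not p implies not (q and not q)), w0
4. Box (not p implies not (q and not q)), w0
5. not p implies not (q and not q), w0
6. not (q and not q), w0
Accessibility: w0Rw0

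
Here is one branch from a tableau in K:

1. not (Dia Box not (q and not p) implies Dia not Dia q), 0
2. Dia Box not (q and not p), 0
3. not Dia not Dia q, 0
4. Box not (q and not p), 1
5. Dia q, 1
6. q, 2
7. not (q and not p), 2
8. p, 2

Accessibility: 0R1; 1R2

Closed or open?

No atom appears with both signs at the same world.

Not closed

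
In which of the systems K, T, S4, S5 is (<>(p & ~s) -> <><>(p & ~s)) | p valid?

K-tableau for the negation ~((<>(p & ~s) -> <><>(p & ~s)) | p):
1. ~((<>(p & ~s) -> <><>(p & ~s)) | p), w0
2. ~(<>(p & ~s) -> <><>(p & ~s)), w0
3. ~p, w0
4. <>(p & ~s), w0
5. ~<><>(p & ~s), w0
6. p & ~s, w1
7. p, w1
8. ~s, w1
9. ~<>(p & ~s), w1
Accessibility: w0Rw1
Complete open branch: countermodel on a K-frame, so not valid in K.
T-tableau for the negation ~((<>(p & ~s) -> <><>(p & ~s)) | p):
1. ~((<>(p & ~s) -> <><>(p & ~s)) | p), w0
2. ~(<>(p & ~s) -> <><>(p & ~s)), w0
3. ~p, w0
4. <>(p & ~s), w0
5. ~<><>(p & ~s), w0
6. ~<>(p & ~s), w0
7. ~(p & ~s), w0
8. s, w0
9. p & ~s, w1
10. p, w1
11. ~s, w1
12. ~<>(p & ~s), w1
13. ~(p & ~s), w1
14. s, w1
Accessibility: w0Rw0, w0Rw1, w1Rw1
Branch closes: s and ~s both at w1.
Every branch closes (one shown): valid in T, hence also in S4, S5 (every theorem of T is a theorem of S4 and S5).

T, S4, S5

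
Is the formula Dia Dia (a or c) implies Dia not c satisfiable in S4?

Yes, satisfiable

1. Dia Dia (a or c) implies Dia not c, 0
2. Dia not c, 0   [implies-rule on 1 (branches; this branch)]
3. not c, 1   [Dia-rule on 2: fresh world 1, 0R1]
Accessibility: 0R0, 0R1, 1R1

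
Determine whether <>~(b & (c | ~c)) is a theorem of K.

Not valid

Tableau for the negation ~<>~(b & (c | ~c)):
1. ~<>~(b & (c | ~c)), w0
The negation has an open branch (countermodel exists).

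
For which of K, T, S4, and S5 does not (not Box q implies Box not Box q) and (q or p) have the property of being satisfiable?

K, T, S4

S5-tableau for the formula:
1. not (not Box q implies Box not Box q) and (q or p), u
2. not (not Box q implies Box not Box q), u
3. q or p, u
4. not Box q, u
5. not Box not Box q, u
6. p, u
7. not q, v
8. Box q, w
9. q, u
10. q, v
Accessibility: uRu, uRv, uRw, vRu, vRv, vRw, wRu, wRv, wRw
Branch closes: q and not q both at v.
Every branch closes (one shown): unsatisfiable in S5.
S4-tableau for the formula:
1. not (not Box q implies Box not Box q) and (q or p), u
2. not (not Box q implies Box not Box q), u
3. q or p, u
4. not Box q, u
5. not Box not Box q, u
6. p, u
7. not q, v
8. Box q, w
9. q, w
Accessibility: uRu, uRv, uRw, vRv, wRw
Complete open branch: satisfiable in S4, hence also in K, T (this S4-model is also a K-model and a T-model).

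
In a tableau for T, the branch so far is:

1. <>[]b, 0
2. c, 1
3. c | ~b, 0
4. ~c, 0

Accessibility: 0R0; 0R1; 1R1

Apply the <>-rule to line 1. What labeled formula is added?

a fresh world 2 with 0R2, and []b at 2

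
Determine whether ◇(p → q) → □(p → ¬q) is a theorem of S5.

Invalid (countermodel exists)

Tableau for the negation ¬(◇(p → q) → □(p → ¬q)):
1. ¬(◇(p → q) → □(p → ¬q)), w0
2. ◇(p → q), w0
3. ¬□(p → ¬q), w0
4. p → q, w1
5. q, w1
6. ¬(p → ¬q), w2
7. p, w2
8. q, w2
Accessibility: w0Rw0, w0Rw1, w0Rw2, w1Rw0, w1Rw1, w1Rw2, w2Rw0, w2Rw1, w2Rw2
The negation has an open branch (countermodel exists).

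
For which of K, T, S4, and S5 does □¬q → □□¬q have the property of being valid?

T-tableau for the negation ¬(□¬q → □□¬q):
1. ¬(□¬q → □□¬q), w0
2. □¬q, w0
3. ¬□□¬q, w0
4. ¬q, w0
5. ¬□¬q, w1
6. ¬q, w1
7. q, w2
Accessibility: w0Rw0, w0Rw1, w1Rw1, w1Rw2, w2Rw2
Complete open branch: countermodel on a T-frame, so not valid in T, nor in K (the same frame is also a K-frame).
S4-tableau for the negation ¬(□¬q → □□¬q):
1. ¬(□¬q → □□¬q), w0
2. □¬q, w0
3. ¬□□¬q, w0
4. ¬q, w0
5. ¬□¬q, w1
6. ¬q, w1
7. q, w2
8. ¬q, w2
Accessibility: w0Rw0, w0Rw1, w0Rw2, w1Rw1, w1Rw2, w2Rw2
Branch closes: q and ¬q both at w2.
Every branch closes (one shown): valid in S4, hence also in S5 (every theorem of S4 is a theorem of S5).

S4, S5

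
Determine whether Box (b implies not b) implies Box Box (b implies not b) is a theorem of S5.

Tableau for the negation not (Box (b implies not b) implies Box Box (b implies not b)):
1. not (Box (b implies not b) implies Box Box (b implies not b)), w0
2. Box (b implies not b), w0
3. not Box Box (b implies not b), w0
4. b implies not b, w0
5. not b, w0
6. not Box (b implies not b), w1
7. b implies not b, w1
8. not b, w1
9. not (b implies not b), w2
10. b, w2
11. b implies not b, w2
12. not b, w2
Accessibility: w0Rw0, w0Rw1, w0Rw2, w1Rw0, w1Rw1, w1Rw2, w2Rw0, w2Rw1, w2Rw2
Branch closes: b and not b both at w2.
All branches of the negation close; one closing branch shown above.

Valid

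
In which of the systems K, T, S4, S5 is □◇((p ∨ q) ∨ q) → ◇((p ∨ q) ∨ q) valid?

T-tableau for the negation ¬(□◇((p ∨ q) ∨ q) → ◇((p ∨ q) ∨ q)):
1. ¬(□◇((p ∨ q) ∨ q) → ◇((p ∨ q) ∨ q)), u
2. □◇((p ∨ q) ∨ q), u
3. ¬◇((p ∨ q) ∨ q), u
4. ◇((p ∨ q) ∨ q), u
5. ¬((p ∨ q) ∨ q), u
6. ¬(p ∨ q), u
7. ¬q, u
8. ¬p, u
9. (p ∨ q) ∨ q, v
10. ◇((p ∨ q) ∨ q), v
11. ¬((p ∨ q) ∨ q), v
12. ¬(p ∨ q), v
13. ¬q, v
14. ¬p, v
15. p ∨ q, v
16. q, v
Accessibility: uRu, uRv, vRv
Branch closes: q and ¬q both at v.
Every branch closes (one shown): valid in T, hence also in S4, S5 (every theorem of T is a theorem of S4 and S5).
K-tableau for the negation ¬(□◇((p ∨ q) ∨ q) → ◇((p ∨ q) ∨ q)):
1. ¬(□◇((p ∨ q) ∨ q) → ◇((p ∨ q) ∨ q)), u
2. □◇((p ∨ q) ∨ q), u
3. ¬◇((p ∨ q) ∨ q), u
Complete open branch: countermodel on a K-frame, so not valid in K.

T, S4, S5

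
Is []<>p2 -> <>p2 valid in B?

Valid

Tableau for the negation ~([]<>p2 -> <>p2):
1. ~([]<>p2 -> <>p2), u
2. []<>p2, u   [~->-rule on 1]
3. ~<>p2, u   [~->-rule on 1]
4. <>p2, u   [[]-rule on 2 via uRu]
5. ~p2, u   [~<>-rule on 3 via uRu]
6. p2, v   [<>-rule on 4: fresh world v, uRv]
7. <>p2, v   [[]-rule on 2 via uRv]
8. ~p2, v   [~<>-rule on 3 via uRv]
Accessibility: uRu, uRv, vRu, vRv
Branch closes: p2 and ~p2 both at v.
All branches of the negation close; one closing branch shown above.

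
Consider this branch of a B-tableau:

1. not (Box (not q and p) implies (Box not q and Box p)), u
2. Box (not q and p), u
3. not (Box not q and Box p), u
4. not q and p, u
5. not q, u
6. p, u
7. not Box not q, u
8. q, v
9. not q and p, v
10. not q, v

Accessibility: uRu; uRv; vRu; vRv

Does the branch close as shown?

Both q and not q appear at v.

Yes, closed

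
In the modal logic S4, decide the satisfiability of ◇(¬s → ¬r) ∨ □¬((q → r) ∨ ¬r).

Yes, satisfiable

1. ◇(¬s → ¬r) ∨ □¬((q → r) ∨ ¬r), u
2. ◇(¬s → ¬r), u
3. ¬s → ¬r, v
4. ¬r, v
Accessibility: uRu, uRv, vRv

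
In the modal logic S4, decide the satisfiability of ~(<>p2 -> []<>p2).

1. ~(<>p2 -> []<>p2), w0
2. <>p2, w0
3. ~[]<>p2, w0
4. p2, w1
5. ~<>p2, w2
6. ~p2, w2
Accessibility: w0Rw0, w0Rw1, w0Rw2, w1Rw1, w2Rw2

Satisfiable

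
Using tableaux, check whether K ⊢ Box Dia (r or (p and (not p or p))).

Tableau for the negation not Box Dia (r or (p and (not p or p))):
1. not Box Dia (r or (p and (not p or p))), w0
2. not Dia (r or (p and (not p or p))), w1
Accessibility: w0Rw1
The negation has an open branch (countermodel exists).

No, not valid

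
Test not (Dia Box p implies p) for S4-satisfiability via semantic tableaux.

Satisfiable

1. not (Dia Box p implies p), u
2. Dia Box p, u   [neg-implies-rule on 1]
3. not p, u   [neg-implies-rule on 1]
4. Box p, v   [Dia-rule on 2: fresh world v, uRv]
5. p, v   [Box-rule on 4 via vRv]
Accessibility: uRu, uRv, vRv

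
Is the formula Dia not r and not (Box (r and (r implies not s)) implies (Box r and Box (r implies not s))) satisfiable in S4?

1. Dia not r and not (Box (r and (r implies not s)) implies (Box r and Box (r implies not s))), 0
2. Dia not r, 0
3. not (Box (r and (r implies not s)) implies (Box r and Box (r implies not s))), 0
4. Box (r and (r implies not s)), 0
5. not (Box r and Box (r implies not s)), 0
6. r and (r implies not s), 0
7. r, 0
8. r implies not s, 0
9. not Box (r implies not s), 0
10. not s, 0
11. not r, 1
12. r and (r implies not s), 1
13. r, 1
14. r implies not s, 1
Accessibility: 0R0, 0R1, 1R1
Branch closes: r and not r both at 1.
All branches of the tableau close; one closing branch shown above.

Unsatisfiable (every branch closes)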